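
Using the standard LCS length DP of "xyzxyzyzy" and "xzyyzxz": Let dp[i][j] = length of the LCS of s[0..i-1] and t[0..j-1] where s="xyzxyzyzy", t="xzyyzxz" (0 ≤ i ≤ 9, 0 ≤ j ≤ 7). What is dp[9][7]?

5

   ''  x  z  y  y  z  x  z
''  0  0  0  0  0  0  0  0
 x  0  1  1  1  1  1  1  1
 y  0  1  1  2  2  2  2  2
 z  0  1  2  2  2  3  3  3
 x  0  1  2  2  2  3  4  4
 y  0  1  2  3  3  3  4  4
 z  0  1  2  3  3  4  4  5
 y  0  1  2  3  4  4  4  5
 z  0  1  2  3  4  5  5  5
 y  0  1  2  3  4  5  5  5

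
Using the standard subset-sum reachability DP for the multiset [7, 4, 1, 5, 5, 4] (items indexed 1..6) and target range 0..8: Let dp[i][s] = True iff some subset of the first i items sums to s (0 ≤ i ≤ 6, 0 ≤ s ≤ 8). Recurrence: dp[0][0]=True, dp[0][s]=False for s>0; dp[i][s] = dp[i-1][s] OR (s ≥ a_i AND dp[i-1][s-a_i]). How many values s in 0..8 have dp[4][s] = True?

i\s   0   1   2   3   4   5   6   7   8
  0   T   F   F   F   F   F   F   F   F
  1   T   F   F   F   F   F   F   T   F
  2   T   F   F   F   T   F   F   T   F
  3   T   T   F   F   T   T   F   T   T
  4   T   T   F   F   T   T   T   T   T
  5   T   T   F   F   T   T   T   T   T
  6   T   T   F   F   T   T   T   T   T

7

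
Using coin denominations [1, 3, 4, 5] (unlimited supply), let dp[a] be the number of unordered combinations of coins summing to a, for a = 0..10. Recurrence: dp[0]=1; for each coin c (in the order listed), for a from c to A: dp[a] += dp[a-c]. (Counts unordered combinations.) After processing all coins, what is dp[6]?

after  coin     0     1     2     3     4     5     6     7     8     9    10
          1     1     1     1     1     1     1     1     1     1     1     1
          3     1     1     1     2     2     2     3     3     3     4     4
          4     1     1     1     2     3     3     4     5     6     7     8
          5     1     1     1     2     3     4     5     6     8    10    12

5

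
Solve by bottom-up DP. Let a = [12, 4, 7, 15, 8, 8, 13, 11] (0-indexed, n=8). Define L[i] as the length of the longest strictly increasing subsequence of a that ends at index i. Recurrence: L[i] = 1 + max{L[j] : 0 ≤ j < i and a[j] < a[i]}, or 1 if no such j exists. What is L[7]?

   i    0    1    2    3    4    5    6    7
a[i]   12    4    7   15    8    8   13   11
L[i]    1    1    2    3    3    3    4    4

4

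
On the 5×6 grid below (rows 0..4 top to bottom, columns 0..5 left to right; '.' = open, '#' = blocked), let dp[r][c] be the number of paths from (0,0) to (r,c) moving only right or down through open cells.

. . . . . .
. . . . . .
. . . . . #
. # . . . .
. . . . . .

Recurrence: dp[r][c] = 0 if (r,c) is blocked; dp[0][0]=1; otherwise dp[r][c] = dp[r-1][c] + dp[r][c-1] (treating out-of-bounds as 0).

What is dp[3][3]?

r\c   0   1   2   3   4   5
  0   1   1   1   1   1   1
  1   1   2   3   4   5   6
  2   1   3   6  10  15   0
  3   1   0   6  16  31  31
  4   1   1   7  23  54  85

16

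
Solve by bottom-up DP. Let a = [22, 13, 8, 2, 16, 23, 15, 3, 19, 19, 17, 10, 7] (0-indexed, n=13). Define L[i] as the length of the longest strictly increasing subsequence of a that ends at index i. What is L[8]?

3

   i    0    1    2    3    4    5    6    7    8    9   10   11   12
a[i]   22   13    8    2   16   23   15    3   19   19   17   10    7
L[i]    1    1    1    1    2    3    2    2    3    3    3    3    3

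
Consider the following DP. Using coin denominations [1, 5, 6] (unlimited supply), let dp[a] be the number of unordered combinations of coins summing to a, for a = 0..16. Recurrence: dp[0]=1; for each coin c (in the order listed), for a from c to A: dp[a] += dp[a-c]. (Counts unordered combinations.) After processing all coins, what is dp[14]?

6

after  coin     0     1     2     3     4     5     6     7     8     9    10    11    12    13    14    15    16
          1     1     1     1     1     1     1     1     1     1     1     1     1     1     1     1     1     1
          5     1     1     1     1     1     2     2     2     2     2     3     3     3     3     3     4     4
          6     1     1     1     1     1     2     3     3     3     3     4     5     6     6     6     7     8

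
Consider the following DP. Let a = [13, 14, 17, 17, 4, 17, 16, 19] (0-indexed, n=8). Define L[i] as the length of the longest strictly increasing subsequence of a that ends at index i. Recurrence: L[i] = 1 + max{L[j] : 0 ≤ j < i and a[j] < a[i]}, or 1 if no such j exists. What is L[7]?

   i    0    1    2    3    4    5    6    7
a[i]   13   14   17   17    4   17   16   19
L[i]    1    2    3    3    1    3    3    4

4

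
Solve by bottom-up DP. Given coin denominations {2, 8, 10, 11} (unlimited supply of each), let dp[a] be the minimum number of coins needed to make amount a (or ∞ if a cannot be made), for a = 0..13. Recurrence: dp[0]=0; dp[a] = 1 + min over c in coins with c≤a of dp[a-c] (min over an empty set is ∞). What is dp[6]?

3

 a  0  1  2  3  4  5  6  7  8  9 10 11 12 13
dp  0  -  1  -  2  -  3  -  1  -  1  1  2  2
(- denotes ∞ / unreachable)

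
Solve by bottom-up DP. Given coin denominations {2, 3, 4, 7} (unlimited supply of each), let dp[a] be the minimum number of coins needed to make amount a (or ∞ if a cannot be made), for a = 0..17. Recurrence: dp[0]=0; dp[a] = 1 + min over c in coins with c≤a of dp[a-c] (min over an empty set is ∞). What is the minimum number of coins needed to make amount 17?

3

 a  0  1  2  3  4  5  6  7  8  9 10 11 12 13 14 15 16 17
dp  0  -  1  1  1  2  2  1  2  2  2  2  3  3  2  3  3  3
(- denotes ∞ / unreachable)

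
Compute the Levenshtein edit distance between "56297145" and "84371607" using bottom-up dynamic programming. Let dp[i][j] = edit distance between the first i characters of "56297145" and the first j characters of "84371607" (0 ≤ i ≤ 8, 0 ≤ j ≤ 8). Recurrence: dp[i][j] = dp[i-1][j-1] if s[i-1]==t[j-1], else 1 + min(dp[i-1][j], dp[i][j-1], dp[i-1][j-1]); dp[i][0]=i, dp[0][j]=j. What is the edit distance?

   ''  8  4  3  7  1  6  0  7
''  0  1  2  3  4  5  6  7  8
 5  1  1  2  3  4  5  6  7  8
 6  2  2  2  3  4  5  5  6  7
 2  3  3  3  3  4  5  6  6  7
 9  4  4  4  4  4  5  6  7  7
 7  5  5  5  5  4  5  6  7  7
 1  6  6  6  6  5  4  5  6  7
 4  7  7  6  7  6  5  5  6  7
 5  8  8  7  7  7  6  6  6  7

7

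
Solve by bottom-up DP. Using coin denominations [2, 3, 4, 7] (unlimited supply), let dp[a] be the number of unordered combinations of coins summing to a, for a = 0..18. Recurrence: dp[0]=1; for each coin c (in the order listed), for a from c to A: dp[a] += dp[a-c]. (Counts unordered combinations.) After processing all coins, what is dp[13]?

8

after  coin     0     1     2     3     4     5     6     7     8     9    10    11    12    13    14    15    16    17    18
          2     1     0     1     0     1     0     1     0     1     0     1     0     1     0     1     0     1     0     1
          3     1     0     1     1     1     1     2     1     2     2     2     2     3     2     3     3     3     3     4
          4     1     0     1     1     2     1     3     2     4     3     5     4     7     5     8     7    10     8    12
          7     1     0     1     1     2     1     3     3     4     4     6     6     8     8    11    11    14    14    18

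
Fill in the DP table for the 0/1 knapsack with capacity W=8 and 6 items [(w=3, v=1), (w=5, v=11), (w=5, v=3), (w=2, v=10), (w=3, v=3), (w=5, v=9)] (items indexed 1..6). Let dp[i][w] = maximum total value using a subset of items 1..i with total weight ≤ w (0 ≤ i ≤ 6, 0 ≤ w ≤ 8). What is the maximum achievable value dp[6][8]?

i\w   0   1   2   3   4   5   6   7   8
  0   0   0   0   0   0   0   0   0   0
  1   0   0   0   1   1   1   1   1   1
  2   0   0   0   1   1  11  11  11  12
  3   0   0   0   1   1  11  11  11  12
  4   0   0  10  10  10  11  11  21  21
  5   0   0  10  10  10  13  13  21  21
  6   0   0  10  10  10  13  13  21  21

21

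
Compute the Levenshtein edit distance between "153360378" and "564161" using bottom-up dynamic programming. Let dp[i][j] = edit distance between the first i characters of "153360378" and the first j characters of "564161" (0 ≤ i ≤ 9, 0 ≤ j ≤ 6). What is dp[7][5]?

   ''  5  6  4  1  6  1
''  0  1  2  3  4  5  6
 1  1  1  2  3  3  4  5
 5  2  1  2  3  4  4  5
 3  3  2  2  3  4  5  5
 3  4  3  3  3  4  5  6
 6  5  4  3  4  4  4  5
 0  6  5  4  4  5  5  5
 3  7  6  5  5  5  6  6
 7  8  7  6  6  6  6  7
 8  9  8  7  7  7  7  7

6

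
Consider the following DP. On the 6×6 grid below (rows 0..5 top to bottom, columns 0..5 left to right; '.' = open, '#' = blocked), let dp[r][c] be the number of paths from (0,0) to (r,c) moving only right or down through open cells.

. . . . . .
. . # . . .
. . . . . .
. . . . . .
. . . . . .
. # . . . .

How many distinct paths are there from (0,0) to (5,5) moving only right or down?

141

r\c   0   1   2   3   4   5
  0   1   1   1   1   1   1
  1   1   2   0   1   2   3
  2   1   3   3   4   6   9
  3   1   4   7  11  17  26
  4   1   5  12  23  40  66
  5   1   0  12  35  75 141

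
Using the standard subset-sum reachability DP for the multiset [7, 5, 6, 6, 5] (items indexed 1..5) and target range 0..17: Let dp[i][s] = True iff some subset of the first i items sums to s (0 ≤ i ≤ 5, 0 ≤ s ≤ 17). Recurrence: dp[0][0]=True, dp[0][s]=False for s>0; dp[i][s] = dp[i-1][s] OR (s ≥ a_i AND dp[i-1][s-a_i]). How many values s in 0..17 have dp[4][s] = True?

i\s   0   1   2   3   4   5   6   7   8   9  10  11  12  13  14  15  16  17
  0   T   F   F   F   F   F   F   F   F   F   F   F   F   F   F   F   F   F
  1   T   F   F   F   F   F   F   T   F   F   F   F   F   F   F   F   F   F
  2   T   F   F   F   F   T   F   T   F   F   F   F   T   F   F   F   F   F
  3   T   F   F   F   F   T   T   T   F   F   F   T   T   T   F   F   F   F
  4   T   F   F   F   F   T   T   T   F   F   F   T   T   T   F   F   F   T
  5   T   F   F   F   F   T   T   T   F   F   T   T   T   T   F   F   T   T

8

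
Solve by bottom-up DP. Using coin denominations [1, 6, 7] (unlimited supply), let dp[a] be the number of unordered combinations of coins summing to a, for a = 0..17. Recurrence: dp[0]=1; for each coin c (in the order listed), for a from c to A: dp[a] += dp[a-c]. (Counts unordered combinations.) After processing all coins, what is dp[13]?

after  coin     0     1     2     3     4     5     6     7     8     9    10    11    12    13    14    15    16    17
          1     1     1     1     1     1     1     1     1     1     1     1     1     1     1     1     1     1     1
          6     1     1     1     1     1     1     2     2     2     2     2     2     3     3     3     3     3     3
          7     1     1     1     1     1     1     2     3     3     3     3     3     4     5     6     6     6     6

5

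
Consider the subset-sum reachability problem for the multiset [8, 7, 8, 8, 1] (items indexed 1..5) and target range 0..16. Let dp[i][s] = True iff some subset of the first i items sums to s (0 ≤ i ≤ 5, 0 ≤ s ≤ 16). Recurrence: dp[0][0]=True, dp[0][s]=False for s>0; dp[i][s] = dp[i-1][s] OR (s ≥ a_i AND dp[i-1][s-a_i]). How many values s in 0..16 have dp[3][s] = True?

i\s   0   1   2   3   4   5   6   7   8   9  10  11  12  13  14  15  16
  0   T   F   F   F   F   F   F   F   F   F   F   F   F   F   F   F   F
  1   T   F   F   F   F   F   F   F   T   F   F   F   F   F   F   F   F
  2   T   F   F   F   F   F   F   T   T   F   F   F   F   F   F   T   F
  3   T   F   F   F   F   F   F   T   T   F   F   F   F   F   F   T   T
  4   T   F   F   F   F   F   F   T   T   F   F   F   F   F   F   T   T
  5   T   T   F   F   F   F   F   T   T   T   F   F   F   F   F   T   T

5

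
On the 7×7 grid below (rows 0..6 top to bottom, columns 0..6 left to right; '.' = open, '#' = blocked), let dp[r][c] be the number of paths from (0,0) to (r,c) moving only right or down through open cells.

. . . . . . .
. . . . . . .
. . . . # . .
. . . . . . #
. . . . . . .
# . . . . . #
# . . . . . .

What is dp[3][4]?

20

r\c   0   1   2   3   4   5   6
  0   1   1   1   1   1   1   1
  1   1   2   3   4   5   6   7
  2   1   3   6  10   0   6  13
  3   1   4  10  20  20  26   0
  4   1   5  15  35  55  81  81
  5   0   5  20  55 110 191   0
  6   0   5  25  80 190 381 381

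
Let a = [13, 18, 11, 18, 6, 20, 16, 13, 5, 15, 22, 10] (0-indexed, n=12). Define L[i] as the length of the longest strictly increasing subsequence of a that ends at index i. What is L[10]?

4

   i    0    1    2    3    4    5    6    7    8    9   10   11
a[i]   13   18   11   18    6   20   16   13    5   15   22   10
L[i]    1    2    1    2    1    3    2    2    1    3    4    2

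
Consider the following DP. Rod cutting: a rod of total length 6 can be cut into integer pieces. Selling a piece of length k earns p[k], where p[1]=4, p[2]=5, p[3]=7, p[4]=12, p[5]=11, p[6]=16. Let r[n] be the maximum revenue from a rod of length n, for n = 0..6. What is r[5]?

   n    0    1    2    3    4    5    6
r[n]    0    4    8   12   16   20   24

20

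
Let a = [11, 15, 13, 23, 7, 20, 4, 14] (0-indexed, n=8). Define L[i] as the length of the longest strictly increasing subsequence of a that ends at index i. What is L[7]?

   i    0    1    2    3    4    5    6    7
a[i]   11   15   13   23    7   20    4   14
L[i]    1    2    2    3    1    3    1    3

3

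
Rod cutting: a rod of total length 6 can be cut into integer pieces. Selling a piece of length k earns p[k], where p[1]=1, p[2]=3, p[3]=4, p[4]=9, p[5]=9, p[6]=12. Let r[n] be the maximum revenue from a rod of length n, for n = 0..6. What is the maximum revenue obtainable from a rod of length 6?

   n    0    1    2    3    4    5    6
r[n]    0    1    3    4    9   10   12

12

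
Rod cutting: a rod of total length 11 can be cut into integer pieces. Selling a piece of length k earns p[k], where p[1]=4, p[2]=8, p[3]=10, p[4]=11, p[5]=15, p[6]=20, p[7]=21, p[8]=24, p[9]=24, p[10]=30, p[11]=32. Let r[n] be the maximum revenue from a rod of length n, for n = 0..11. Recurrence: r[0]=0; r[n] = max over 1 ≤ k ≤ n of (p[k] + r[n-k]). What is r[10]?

40

   n    0    1    2    3    4    5    6    7    8    9   10   11
r[n]    0    4    8   12   16   20   24   28   32   36   40   44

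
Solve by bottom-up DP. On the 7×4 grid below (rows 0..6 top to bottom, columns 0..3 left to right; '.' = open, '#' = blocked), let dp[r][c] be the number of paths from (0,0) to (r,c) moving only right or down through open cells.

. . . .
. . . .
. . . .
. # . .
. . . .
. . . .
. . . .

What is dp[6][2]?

r\c   0   1   2   3
  0   1   1   1   1
  1   1   2   3   4
  2   1   3   6  10
  3   1   0   6  16
  4   1   1   7  23
  5   1   2   9  32
  6   1   3  12  44

12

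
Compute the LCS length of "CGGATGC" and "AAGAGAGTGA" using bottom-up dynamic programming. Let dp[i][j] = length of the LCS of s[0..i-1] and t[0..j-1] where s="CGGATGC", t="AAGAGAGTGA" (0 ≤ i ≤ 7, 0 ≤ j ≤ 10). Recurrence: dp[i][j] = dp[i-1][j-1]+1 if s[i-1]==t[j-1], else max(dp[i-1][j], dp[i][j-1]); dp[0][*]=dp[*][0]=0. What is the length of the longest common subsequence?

5

   ''  A  A  G  A  G  A  G  T  G  A
''  0  0  0  0  0  0  0  0  0  0  0
 C  0  0  0  0  0  0  0  0  0  0  0
 G  0  0  0  1  1  1  1  1  1  1  1
 G  0  0  0  1  1  2  2  2  2  2  2
 A  0  1  1  1  2  2  3  3  3  3  3
 T  0  1  1  1  2  2  3  3  4  4  4
 G  0  1  1  2  2  3  3  4  4  5  5
 C  0  1  1  2  2  3  3  4  4  5  5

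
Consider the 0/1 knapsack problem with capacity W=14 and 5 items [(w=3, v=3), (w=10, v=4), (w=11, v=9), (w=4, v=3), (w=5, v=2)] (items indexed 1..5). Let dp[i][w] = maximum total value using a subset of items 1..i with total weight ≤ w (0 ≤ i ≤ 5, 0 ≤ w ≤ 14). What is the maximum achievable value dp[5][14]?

12

i\w   0   1   2   3   4   5   6   7   8   9  10  11  12  13  14
  0   0   0   0   0   0   0   0   0   0   0   0   0   0   0   0
  1   0   0   0   3   3   3   3   3   3   3   3   3   3   3   3
  2   0   0   0   3   3   3   3   3   3   3   4   4   4   7   7
  3   0   0   0   3   3   3   3   3   3   3   4   9   9   9  12
  4   0   0   0   3   3   3   3   6   6   6   6   9   9   9  12
  5   0   0   0   3   3   3   3   6   6   6   6   9   9   9  12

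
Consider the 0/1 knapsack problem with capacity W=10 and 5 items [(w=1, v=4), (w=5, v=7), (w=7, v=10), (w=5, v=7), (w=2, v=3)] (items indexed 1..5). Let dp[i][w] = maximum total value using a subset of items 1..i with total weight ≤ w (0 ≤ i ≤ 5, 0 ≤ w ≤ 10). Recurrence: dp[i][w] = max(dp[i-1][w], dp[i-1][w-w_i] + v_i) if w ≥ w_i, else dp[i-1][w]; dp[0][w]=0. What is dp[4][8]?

i\w   0   1   2   3   4   5   6   7   8   9  10
  0   0   0   0   0   0   0   0   0   0   0   0
  1   0   4   4   4   4   4   4   4   4   4   4
  2   0   4   4   4   4   7  11  11  11  11  11
  3   0   4   4   4   4   7  11  11  14  14  14
  4   0   4   4   4   4   7  11  11  14  14  14
  5   0   4   4   7   7   7  11  11  14  14  17

14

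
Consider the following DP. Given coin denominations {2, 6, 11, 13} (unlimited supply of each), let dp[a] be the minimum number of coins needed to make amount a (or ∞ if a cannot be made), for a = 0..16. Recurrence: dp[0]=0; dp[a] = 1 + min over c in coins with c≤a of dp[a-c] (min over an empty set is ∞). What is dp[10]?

3

 a  0  1  2  3  4  5  6  7  8  9 10 11 12 13 14 15 16
dp  0  -  1  -  2  -  1  -  2  -  3  1  2  1  3  2  4
(- denotes ∞ / unreachable)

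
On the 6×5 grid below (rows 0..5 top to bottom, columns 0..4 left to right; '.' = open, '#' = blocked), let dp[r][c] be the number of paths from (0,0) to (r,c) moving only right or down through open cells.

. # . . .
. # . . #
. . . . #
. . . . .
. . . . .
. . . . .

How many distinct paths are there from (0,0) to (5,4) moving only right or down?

r\c   0   1   2   3   4
  0   1   0   0   0   0
  1   1   0   0   0   0
  2   1   1   1   1   0
  3   1   2   3   4   4
  4   1   3   6  10  14
  5   1   4  10  20  34

34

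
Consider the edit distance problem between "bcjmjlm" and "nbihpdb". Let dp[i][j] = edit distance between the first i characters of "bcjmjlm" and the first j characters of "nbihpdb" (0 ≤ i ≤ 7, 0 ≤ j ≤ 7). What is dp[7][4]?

7

   ''  n  b  i  h  p  d  b
''  0  1  2  3  4  5  6  7
 b  1  1  1  2  3  4  5  6
 c  2  2  2  2  3  4  5  6
 j  3  3  3  3  3  4  5  6
 m  4  4  4  4  4  4  5  6
 j  5  5  5  5  5  5  5  6
 l  6  6  6  6  6  6  6  6
 m  7  7  7  7  7  7  7  7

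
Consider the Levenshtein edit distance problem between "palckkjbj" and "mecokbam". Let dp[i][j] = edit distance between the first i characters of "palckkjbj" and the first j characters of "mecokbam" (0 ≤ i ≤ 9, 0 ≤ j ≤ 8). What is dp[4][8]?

8

   ''  m  e  c  o  k  b  a  m
''  0  1  2  3  4  5  6  7  8
 p  1  1  2  3  4  5  6  7  8
 a  2  2  2  3  4  5  6  6  7
 l  3  3  3  3  4  5  6  7  7
 c  4  4  4  3  4  5  6  7  8
 k  5  5  5  4  4  4  5  6  7
 k  6  6  6  5  5  4  5  6  7
 j  7  7  7  6  6  5  5  6  7
 b  8  8  8  7  7  6  5  6  7
 j  9  9  9  8  8  7  6  6  7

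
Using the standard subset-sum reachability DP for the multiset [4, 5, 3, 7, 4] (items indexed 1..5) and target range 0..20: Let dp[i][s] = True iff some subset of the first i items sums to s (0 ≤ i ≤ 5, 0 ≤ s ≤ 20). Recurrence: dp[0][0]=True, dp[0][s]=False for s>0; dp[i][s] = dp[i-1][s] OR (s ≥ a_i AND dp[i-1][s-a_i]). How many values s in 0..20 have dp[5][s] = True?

i\s   0   1   2   3   4   5   6   7   8   9  10  11  12  13  14  15  16  17  18  19  20
  0   T   F   F   F   F   F   F   F   F   F   F   F   F   F   F   F   F   F   F   F   F
  1   T   F   F   F   T   F   F   F   F   F   F   F   F   F   F   F   F   F   F   F   F
  2   T   F   F   F   T   T   F   F   F   T   F   F   F   F   F   F   F   F   F   F   F
  3   T   F   F   T   T   T   F   T   T   T   F   F   T   F   F   F   F   F   F   F   F
  4   T   F   F   T   T   T   F   T   T   T   T   T   T   F   T   T   T   F   F   T   F
  5   T   F   F   T   T   T   F   T   T   T   T   T   T   T   T   T   T   F   T   T   T

17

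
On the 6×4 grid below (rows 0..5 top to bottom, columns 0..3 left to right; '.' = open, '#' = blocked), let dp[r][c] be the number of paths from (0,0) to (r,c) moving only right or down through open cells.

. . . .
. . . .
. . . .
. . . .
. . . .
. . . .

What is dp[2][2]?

r\c   0   1   2   3
  0   1   1   1   1
  1   1   2   3   4
  2   1   3   6  10
  3   1   4  10  20
  4   1   5  15  35
  5   1   6  21  56

6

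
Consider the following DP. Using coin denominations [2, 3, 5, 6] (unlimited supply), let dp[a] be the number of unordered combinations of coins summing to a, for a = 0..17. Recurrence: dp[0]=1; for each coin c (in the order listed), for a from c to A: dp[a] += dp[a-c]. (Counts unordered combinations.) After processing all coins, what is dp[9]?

4

after  coin     0     1     2     3     4     5     6     7     8     9    10    11    12    13    14    15    16    17
          2     1     0     1     0     1     0     1     0     1     0     1     0     1     0     1     0     1     0
          3     1     0     1     1     1     1     2     1     2     2     2     2     3     2     3     3     3     3
          5     1     0     1     1     1     2     2     2     3     3     4     4     5     5     6     7     7     8
          6     1     0     1     1     1     2     3     2     4     4     5     6     8     7    10    11    12    14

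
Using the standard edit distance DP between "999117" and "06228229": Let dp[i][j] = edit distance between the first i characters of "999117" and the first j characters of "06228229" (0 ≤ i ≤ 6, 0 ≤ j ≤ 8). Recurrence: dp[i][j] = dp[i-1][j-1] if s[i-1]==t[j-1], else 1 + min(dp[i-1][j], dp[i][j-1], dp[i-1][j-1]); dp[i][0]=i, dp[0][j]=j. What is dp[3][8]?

   ''  0  6  2  2  8  2  2  9
''  0  1  2  3  4  5  6  7  8
 9  1  1  2  3  4  5  6  7  7
 9  2  2  2  3  4  5  6  7  7
 9  3  3  3  3  4  5  6  7  7
 1  4  4  4  4  4  5  6  7  8
 1  5  5  5  5  5  5  6  7  8
 7  6  6  6  6  6  6  6  7  8

7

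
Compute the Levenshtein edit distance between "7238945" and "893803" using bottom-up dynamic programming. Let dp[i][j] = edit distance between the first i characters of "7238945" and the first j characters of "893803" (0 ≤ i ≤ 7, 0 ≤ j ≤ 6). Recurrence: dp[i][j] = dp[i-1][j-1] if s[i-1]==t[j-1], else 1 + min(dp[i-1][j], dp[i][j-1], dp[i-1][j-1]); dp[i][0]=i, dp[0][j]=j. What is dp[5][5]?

3

   ''  8  9  3  8  0  3
''  0  1  2  3  4  5  6
 7  1  1  2  3  4  5  6
 2  2  2  2  3  4  5  6
 3  3  3  3  2  3  4  5
 8  4  3  4  3  2  3  4
 9  5  4  3  4  3  3  4
 4  6  5  4  4  4  4  4
 5  7  6  5  5  5  5  5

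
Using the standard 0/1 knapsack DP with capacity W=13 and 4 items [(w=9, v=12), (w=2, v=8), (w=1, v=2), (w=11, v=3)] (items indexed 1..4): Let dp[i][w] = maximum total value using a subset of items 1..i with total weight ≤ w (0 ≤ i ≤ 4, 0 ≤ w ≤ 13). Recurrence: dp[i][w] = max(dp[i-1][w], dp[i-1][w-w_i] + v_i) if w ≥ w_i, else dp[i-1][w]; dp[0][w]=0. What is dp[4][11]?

i\w   0   1   2   3   4   5   6   7   8   9  10  11  12  13
  0   0   0   0   0   0   0   0   0   0   0   0   0   0   0
  1   0   0   0   0   0   0   0   0   0  12  12  12  12  12
  2   0   0   8   8   8   8   8   8   8  12  12  20  20  20
  3   0   2   8  10  10  10  10  10  10  12  14  20  22  22
  4   0   2   8  10  10  10  10  10  10  12  14  20  22  22

20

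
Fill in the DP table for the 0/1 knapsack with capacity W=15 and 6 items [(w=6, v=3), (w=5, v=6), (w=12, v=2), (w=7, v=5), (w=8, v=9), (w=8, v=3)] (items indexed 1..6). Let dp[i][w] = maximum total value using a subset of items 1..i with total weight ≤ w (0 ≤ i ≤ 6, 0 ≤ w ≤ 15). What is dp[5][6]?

i\w   0   1   2   3   4   5   6   7   8   9  10  11  12  13  14  15
  0   0   0   0   0   0   0   0   0   0   0   0   0   0   0   0   0
  1   0   0   0   0   0   0   3   3   3   3   3   3   3   3   3   3
  2   0   0   0   0   0   6   6   6   6   6   6   9   9   9   9   9
  3   0   0   0   0   0   6   6   6   6   6   6   9   9   9   9   9
  4   0   0   0   0   0   6   6   6   6   6   6   9  11  11  11  11
  5   0   0   0   0   0   6   6   6   9   9   9   9  11  15  15  15
  6   0   0   0   0   0   6   6   6   9   9   9   9  11  15  15  15

6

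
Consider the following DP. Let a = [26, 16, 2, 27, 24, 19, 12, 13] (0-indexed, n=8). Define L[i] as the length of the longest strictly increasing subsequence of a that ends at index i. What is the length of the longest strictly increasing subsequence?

   i    0    1    2    3    4    5    6    7
a[i]   26   16    2   27   24   19   12   13
L[i]    1    1    1    2    2    2    2    3

3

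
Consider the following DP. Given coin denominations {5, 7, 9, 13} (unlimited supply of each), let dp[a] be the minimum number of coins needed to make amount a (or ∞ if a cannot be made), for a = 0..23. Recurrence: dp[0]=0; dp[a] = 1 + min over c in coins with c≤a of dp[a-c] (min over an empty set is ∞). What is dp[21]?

3

 a  0  1  2  3  4  5  6  7  8  9 10 11 12 13 14 15 16 17 18 19 20 21 22 23
dp  0  -  -  -  -  1  -  1  -  1  2  -  2  1  2  3  2  3  2  3  2  3  2  3
(- denotes ∞ / unreachable)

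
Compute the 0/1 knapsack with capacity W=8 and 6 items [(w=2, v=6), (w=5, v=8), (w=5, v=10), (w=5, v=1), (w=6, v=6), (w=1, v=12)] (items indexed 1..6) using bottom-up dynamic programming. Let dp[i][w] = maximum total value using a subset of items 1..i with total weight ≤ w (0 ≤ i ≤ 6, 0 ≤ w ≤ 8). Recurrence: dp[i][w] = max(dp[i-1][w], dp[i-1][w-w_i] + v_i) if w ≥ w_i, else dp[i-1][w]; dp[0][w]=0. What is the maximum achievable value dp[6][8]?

28

i\w   0   1   2   3   4   5   6   7   8
  0   0   0   0   0   0   0   0   0   0
  1   0   0   6   6   6   6   6   6   6
  2   0   0   6   6   6   8   8  14  14
  3   0   0   6   6   6  10  10  16  16
  4   0   0   6   6   6  10  10  16  16
  5   0   0   6   6   6  10  10  16  16
  6   0  12  12  18  18  18  22  22  28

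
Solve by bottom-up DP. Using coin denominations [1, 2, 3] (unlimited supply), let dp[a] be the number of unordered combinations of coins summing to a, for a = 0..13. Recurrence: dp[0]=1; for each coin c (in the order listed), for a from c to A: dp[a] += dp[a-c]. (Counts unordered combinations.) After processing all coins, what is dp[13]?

21

after  coin     0     1     2     3     4     5     6     7     8     9    10    11    12    13
          1     1     1     1     1     1     1     1     1     1     1     1     1     1     1
          2     1     1     2     2     3     3     4     4     5     5     6     6     7     7
          3     1     1     2     3     4     5     7     8    10    12    14    16    19    21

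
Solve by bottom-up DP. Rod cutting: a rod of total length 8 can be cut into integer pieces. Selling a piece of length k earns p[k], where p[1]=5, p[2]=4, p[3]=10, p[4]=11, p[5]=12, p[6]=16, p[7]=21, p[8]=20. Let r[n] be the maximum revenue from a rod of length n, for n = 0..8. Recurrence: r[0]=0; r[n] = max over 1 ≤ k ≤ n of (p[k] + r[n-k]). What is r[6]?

   n    0    1    2    3    4    5    6    7    8
r[n]    0    5   10   15   20   25   30   35   40

30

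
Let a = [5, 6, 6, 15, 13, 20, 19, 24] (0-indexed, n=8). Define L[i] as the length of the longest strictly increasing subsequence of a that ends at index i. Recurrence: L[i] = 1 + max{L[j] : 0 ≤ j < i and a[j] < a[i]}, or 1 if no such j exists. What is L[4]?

3

   i    0    1    2    3    4    5    6    7
a[i]    5    6    6   15   13   20   19   24
L[i]    1    2    2    3    3    4    4    5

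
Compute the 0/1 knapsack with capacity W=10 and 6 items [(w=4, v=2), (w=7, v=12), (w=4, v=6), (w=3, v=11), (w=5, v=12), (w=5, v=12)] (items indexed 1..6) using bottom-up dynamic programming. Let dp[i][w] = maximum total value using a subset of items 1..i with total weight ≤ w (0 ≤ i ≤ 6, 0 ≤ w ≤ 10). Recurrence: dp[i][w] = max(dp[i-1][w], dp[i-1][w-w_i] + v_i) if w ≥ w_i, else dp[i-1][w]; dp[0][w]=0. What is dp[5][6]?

12

i\w   0   1   2   3   4   5   6   7   8   9  10
  0   0   0   0   0   0   0   0   0   0   0   0
  1   0   0   0   0   2   2   2   2   2   2   2
  2   0   0   0   0   2   2   2  12  12  12  12
  3   0   0   0   0   6   6   6  12  12  12  12
  4   0   0   0  11  11  11  11  17  17  17  23
  5   0   0   0  11  11  12  12  17  23  23  23
  6   0   0   0  11  11  12  12  17  23  23  24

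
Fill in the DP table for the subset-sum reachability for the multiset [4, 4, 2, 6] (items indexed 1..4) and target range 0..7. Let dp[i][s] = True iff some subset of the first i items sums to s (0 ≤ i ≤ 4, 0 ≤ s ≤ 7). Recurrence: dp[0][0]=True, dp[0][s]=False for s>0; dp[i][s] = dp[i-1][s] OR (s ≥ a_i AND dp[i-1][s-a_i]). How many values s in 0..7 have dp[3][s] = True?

i\s   0   1   2   3   4   5   6   7
  0   T   F   F   F   F   F   F   F
  1   T   F   F   F   T   F   F   F
  2   T   F   F   F   T   F   F   F
  3   T   F   T   F   T   F   T   F
  4   T   F   T   F   T   F   T   F

4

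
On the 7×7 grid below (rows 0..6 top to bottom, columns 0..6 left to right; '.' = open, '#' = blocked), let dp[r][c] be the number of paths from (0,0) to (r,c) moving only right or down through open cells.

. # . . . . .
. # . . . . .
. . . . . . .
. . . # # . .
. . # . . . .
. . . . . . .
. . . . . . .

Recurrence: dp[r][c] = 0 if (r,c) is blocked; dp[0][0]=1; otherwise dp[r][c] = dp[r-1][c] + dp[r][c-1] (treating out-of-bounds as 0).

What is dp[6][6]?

30

r\c   0   1   2   3   4   5   6
  0   1   0   0   0   0   0   0
  1   1   0   0   0   0   0   0
  2   1   1   1   1   1   1   1
  3   1   2   3   0   0   1   2
  4   1   3   0   0   0   1   3
  5   1   4   4   4   4   5   8
  6   1   5   9  13  17  22  30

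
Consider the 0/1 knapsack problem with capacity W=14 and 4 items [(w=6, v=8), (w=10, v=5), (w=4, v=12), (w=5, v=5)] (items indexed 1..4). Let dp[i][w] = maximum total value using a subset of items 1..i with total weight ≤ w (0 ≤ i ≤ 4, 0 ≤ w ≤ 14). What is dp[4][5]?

i\w   0   1   2   3   4   5   6   7   8   9  10  11  12  13  14
  0   0   0   0   0   0   0   0   0   0   0   0   0   0   0   0
  1   0   0   0   0   0   0   8   8   8   8   8   8   8   8   8
  2   0   0   0   0   0   0   8   8   8   8   8   8   8   8   8
  3   0   0   0   0  12  12  12  12  12  12  20  20  20  20  20
  4   0   0   0   0  12  12  12  12  12  17  20  20  20  20  20

12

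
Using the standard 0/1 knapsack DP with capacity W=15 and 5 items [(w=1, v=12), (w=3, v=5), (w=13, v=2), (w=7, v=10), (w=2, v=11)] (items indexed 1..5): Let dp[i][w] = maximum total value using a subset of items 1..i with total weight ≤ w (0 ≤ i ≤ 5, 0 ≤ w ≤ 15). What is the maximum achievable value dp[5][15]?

38

i\w   0   1   2   3   4   5   6   7   8   9  10  11  12  13  14  15
  0   0   0   0   0   0   0   0   0   0   0   0   0   0   0   0   0
  1   0  12  12  12  12  12  12  12  12  12  12  12  12  12  12  12
  2   0  12  12  12  17  17  17  17  17  17  17  17  17  17  17  17
  3   0  12  12  12  17  17  17  17  17  17  17  17  17  17  17  17
  4   0  12  12  12  17  17  17  17  22  22  22  27  27  27  27  27
  5   0  12  12  23  23  23  28  28  28  28  33  33  33  38  38  38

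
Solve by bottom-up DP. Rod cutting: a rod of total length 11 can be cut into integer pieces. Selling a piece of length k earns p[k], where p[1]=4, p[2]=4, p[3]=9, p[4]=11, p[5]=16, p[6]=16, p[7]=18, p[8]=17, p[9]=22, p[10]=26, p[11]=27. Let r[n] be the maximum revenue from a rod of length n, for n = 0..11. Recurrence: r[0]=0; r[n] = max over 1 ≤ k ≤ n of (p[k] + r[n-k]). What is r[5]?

   n    0    1    2    3    4    5    6    7    8    9   10   11
r[n]    0    4    8   12   16   20   24   28   32   36   40   44

20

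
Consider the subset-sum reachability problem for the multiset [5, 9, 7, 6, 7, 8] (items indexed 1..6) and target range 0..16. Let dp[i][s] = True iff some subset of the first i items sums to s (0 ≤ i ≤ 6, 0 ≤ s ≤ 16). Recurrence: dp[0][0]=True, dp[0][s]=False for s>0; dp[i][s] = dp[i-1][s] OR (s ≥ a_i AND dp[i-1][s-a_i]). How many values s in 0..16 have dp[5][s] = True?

i\s   0   1   2   3   4   5   6   7   8   9  10  11  12  13  14  15  16
  0   T   F   F   F   F   F   F   F   F   F   F   F   F   F   F   F   F
  1   T   F   F   F   F   T   F   F   F   F   F   F   F   F   F   F   F
  2   T   F   F   F   F   T   F   F   F   T   F   F   F   F   T   F   F
  3   T   F   F   F   F   T   F   T   F   T   F   F   T   F   T   F   T
  4   T   F   F   F   F   T   T   T   F   T   F   T   T   T   T   T   T
  5   T   F   F   F   F   T   T   T   F   T   F   T   T   T   T   T   T
  6   T   F   F   F   F   T   T   T   T   T   F   T   T   T   T   T   T

11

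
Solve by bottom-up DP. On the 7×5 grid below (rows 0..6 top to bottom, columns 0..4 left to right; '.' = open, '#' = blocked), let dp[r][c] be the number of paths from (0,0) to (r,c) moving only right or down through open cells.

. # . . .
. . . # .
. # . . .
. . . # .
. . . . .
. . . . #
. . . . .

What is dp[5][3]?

r\c   0   1   2   3   4
  0   1   0   0   0   0
  1   1   1   1   0   0
  2   1   0   1   1   1
  3   1   1   2   0   1
  4   1   2   4   4   5
  5   1   3   7  11   0
  6   1   4  11  22  22

11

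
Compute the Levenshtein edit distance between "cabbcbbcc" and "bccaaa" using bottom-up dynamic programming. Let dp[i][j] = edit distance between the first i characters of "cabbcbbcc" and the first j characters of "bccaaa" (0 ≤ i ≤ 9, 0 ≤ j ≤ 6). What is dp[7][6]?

6

   ''  b  c  c  a  a  a
''  0  1  2  3  4  5  6
 c  1  1  1  2  3  4  5
 a  2  2  2  2  2  3  4
 b  3  2  3  3  3  3  4
 b  4  3  3  4  4  4  4
 c  5  4  3  3  4  5  5
 b  6  5  4  4  4  5  6
 b  7  6  5  5  5  5  6
 c  8  7  6  5  6  6  6
 c  9  8  7  6  6  7  7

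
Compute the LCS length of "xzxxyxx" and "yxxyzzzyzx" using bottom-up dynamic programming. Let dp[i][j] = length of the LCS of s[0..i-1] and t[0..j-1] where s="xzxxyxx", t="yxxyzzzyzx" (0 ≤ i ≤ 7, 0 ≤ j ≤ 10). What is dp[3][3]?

   ''  y  x  x  y  z  z  z  y  z  x
''  0  0  0  0  0  0  0  0  0  0  0
 x  0  0  1  1  1  1  1  1  1  1  1
 z  0  0  1  1  1  2  2  2  2  2  2
 x  0  0  1  2  2  2  2  2  2  2  3
 x  0  0  1  2  2  2  2  2  2  2  3
 y  0  1  1  2  3  3  3  3  3  3  3
 x  0  1  2  2  3  3  3  3  3  3  4
 x  0  1  2  3  3  3  3  3  3  3  4

2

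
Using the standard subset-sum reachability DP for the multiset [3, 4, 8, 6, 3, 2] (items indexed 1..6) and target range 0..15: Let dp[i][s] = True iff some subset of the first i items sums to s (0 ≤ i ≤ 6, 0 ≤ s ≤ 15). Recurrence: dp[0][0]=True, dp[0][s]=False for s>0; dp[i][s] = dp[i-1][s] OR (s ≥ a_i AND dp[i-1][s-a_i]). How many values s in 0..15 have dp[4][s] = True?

13

i\s   0   1   2   3   4   5   6   7   8   9  10  11  12  13  14  15
  0   T   F   F   F   F   F   F   F   F   F   F   F   F   F   F   F
  1   T   F   F   T   F   F   F   F   F   F   F   F   F   F   F   F
  2   T   F   F   T   T   F   F   T   F   F   F   F   F   F   F   F
  3   T   F   F   T   T   F   F   T   T   F   F   T   T   F   F   T
  4   T   F   F   T   T   F   T   T   T   T   T   T   T   T   T   T
  5   T   F   F   T   T   F   T   T   T   T   T   T   T   T   T   T
  6   T   F   T   T   T   T   T   T   T   T   T   T   T   T   T   T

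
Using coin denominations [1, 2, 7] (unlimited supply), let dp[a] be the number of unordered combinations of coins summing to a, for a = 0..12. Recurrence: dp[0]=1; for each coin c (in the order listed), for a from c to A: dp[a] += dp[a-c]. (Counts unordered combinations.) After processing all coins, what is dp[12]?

after  coin     0     1     2     3     4     5     6     7     8     9    10    11    12
          1     1     1     1     1     1     1     1     1     1     1     1     1     1
          2     1     1     2     2     3     3     4     4     5     5     6     6     7
          7     1     1     2     2     3     3     4     5     6     7     8     9    10

10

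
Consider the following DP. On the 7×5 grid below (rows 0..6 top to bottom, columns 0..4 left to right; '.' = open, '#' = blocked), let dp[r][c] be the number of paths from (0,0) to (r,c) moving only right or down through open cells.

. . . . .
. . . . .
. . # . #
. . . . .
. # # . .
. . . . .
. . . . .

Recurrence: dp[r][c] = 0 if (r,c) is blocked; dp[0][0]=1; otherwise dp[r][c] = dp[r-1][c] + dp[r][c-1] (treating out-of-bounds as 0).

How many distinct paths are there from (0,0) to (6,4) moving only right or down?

r\c   0   1   2   3   4
  0   1   1   1   1   1
  1   1   2   3   4   5
  2   1   3   0   4   0
  3   1   4   4   8   8
  4   1   0   0   8  16
  5   1   1   1   9  25
  6   1   2   3  12  37

37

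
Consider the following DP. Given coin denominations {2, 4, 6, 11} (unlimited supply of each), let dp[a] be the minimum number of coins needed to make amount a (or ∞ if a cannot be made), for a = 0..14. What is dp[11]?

 a  0  1  2  3  4  5  6  7  8  9 10 11 12 13 14
dp  0  -  1  -  1  -  1  -  2  -  2  1  2  2  3
(- denotes ∞ / unreachable)

1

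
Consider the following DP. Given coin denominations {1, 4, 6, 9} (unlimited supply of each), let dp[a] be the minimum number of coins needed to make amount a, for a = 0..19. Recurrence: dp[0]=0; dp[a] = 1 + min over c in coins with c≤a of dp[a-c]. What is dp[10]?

 a  0  1  2  3  4  5  6  7  8  9 10 11 12 13 14 15 16 17 18 19
dp  0  1  2  3  1  2  1  2  2  1  2  3  2  2  3  2  3  3  2  3

2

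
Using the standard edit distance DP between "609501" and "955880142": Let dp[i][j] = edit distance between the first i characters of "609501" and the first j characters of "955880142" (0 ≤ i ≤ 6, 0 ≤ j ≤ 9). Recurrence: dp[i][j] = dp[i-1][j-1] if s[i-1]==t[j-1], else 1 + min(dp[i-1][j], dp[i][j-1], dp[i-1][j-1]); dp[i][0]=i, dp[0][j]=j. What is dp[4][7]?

7

   ''  9  5  5  8  8  0  1  4  2
''  0  1  2  3  4  5  6  7  8  9
 6  1  1  2  3  4  5  6  7  8  9
 0  2  2  2  3  4  5  5  6  7  8
 9  3  2  3  3  4  5  6  6  7  8
 5  4  3  2  3  4  5  6  7  7  8
 0  5  4  3  3  4  5  5  6  7  8
 1  6  5  4  4  4  5  6  5  6  7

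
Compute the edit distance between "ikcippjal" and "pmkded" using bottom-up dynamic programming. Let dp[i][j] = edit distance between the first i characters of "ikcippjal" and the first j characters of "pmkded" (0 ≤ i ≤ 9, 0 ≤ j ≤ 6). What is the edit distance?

   ''  p  m  k  d  e  d
''  0  1  2  3  4  5  6
 i  1  1  2  3  4  5  6
 k  2  2  2  2  3  4  5
 c  3  3  3  3  3  4  5
 i  4  4  4  4  4  4  5
 p  5  4  5  5  5  5  5
 p  6  5  5  6  6  6  6
 j  7  6  6  6  7  7  7
 a  8  7  7  7  7  8  8
 l  9  8  8  8  8  8  9

9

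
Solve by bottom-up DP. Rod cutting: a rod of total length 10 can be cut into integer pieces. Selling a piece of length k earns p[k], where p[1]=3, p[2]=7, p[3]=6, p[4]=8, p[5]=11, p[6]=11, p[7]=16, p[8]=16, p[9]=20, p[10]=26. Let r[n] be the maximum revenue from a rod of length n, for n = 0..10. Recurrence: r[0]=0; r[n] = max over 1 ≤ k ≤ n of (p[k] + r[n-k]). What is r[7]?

24

   n    0    1    2    3    4    5    6    7    8    9   10
r[n]    0    3    7   10   14   17   21   24   28   31   35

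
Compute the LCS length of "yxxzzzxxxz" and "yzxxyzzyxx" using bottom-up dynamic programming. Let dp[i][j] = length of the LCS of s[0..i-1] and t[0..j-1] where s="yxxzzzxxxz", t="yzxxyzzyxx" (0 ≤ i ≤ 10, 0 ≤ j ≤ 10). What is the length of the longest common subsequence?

7

   ''  y  z  x  x  y  z  z  y  x  x
''  0  0  0  0  0  0  0  0  0  0  0
 y  0  1  1  1  1  1  1  1  1  1  1
 x  0  1  1  2  2  2  2  2  2  2  2
 x  0  1  1  2  3  3  3  3  3  3  3
 z  0  1  2  2  3  3  4  4  4  4  4
 z  0  1  2  2  3  3  4  5  5  5  5
 z  0  1  2  2  3  3  4  5  5  5  5
 x  0  1  2  3  3  3  4  5  5  6  6
 x  0  1  2  3  4  4  4  5  5  6  7
 x  0  1  2  3  4  4  4  5  5  6  7
 z  0  1  2  3  4  4  5  5  5  6  7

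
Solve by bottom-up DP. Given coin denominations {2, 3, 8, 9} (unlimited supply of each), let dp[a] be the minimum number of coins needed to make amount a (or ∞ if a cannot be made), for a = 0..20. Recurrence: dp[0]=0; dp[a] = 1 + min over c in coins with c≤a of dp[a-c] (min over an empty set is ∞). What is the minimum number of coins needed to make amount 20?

 a  0  1  2  3  4  5  6  7  8  9 10 11 12 13 14 15 16 17 18 19 20
dp  0  -  1  1  2  2  2  3  1  1  2  2  2  3  3  3  2  2  2  3  3
(- denotes ∞ / unreachable)

3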